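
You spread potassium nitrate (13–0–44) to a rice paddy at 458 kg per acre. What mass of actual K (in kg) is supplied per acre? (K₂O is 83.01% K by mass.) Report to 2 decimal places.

K₂O per acre = 458 × 44% = 201.52 kg.
Elemental K = 201.52 × 0.8301 = 167.282 kg per acre.

167.28 kg K per acre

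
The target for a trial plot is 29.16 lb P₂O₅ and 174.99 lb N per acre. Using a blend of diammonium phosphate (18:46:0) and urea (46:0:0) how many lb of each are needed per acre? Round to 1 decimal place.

Let a = lb of diammonium phosphate, b = lb of urea (per acre).
P₂O₅: 0.46·a + 0·b = 29.16
N: 0.18·a + 0.46·b = 174.99
Eliminate a: (row1) − 0.46/0.18·(row2) → -1.17556·b = -418.037, so b = 355.608.
Back-substitute: a = (29.16 − 0·355.608) / 0.46 = 63.3913.

63.4 lb diammonium phosphate, 355.6 lb urea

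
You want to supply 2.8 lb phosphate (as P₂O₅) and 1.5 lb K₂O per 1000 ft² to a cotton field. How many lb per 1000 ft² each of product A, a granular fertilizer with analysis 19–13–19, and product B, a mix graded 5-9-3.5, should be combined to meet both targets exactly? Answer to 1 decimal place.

Per-1000 ft² balance (a = product A, b = product B):
P₂O₅: 0.13·a + 0.09·b = 2.8
K₂O: 0.19·a + 0.035·b = 1.5
From row1: a = (2.8 − 0.09·b) / 0.13.
Into row2: 0.19·(2.8 − 0.09·b)/0.13 + 0.035·b = 1.5 → b = 26.8526, a = 2.94821.

2.9 lb product A, 26.9 lb product B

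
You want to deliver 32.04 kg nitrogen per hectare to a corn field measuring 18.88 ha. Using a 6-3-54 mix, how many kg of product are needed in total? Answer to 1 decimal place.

10081.9 kg

Product per hectare = 32.04 / 6% = 534 kg.
Total product = 534 × 18.88 = 10081.92 kg.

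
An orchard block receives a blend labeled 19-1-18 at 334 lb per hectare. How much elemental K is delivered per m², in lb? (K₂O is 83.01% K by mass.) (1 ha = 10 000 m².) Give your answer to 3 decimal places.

0.005 lb K per sq m

K₂O per hectare = 334 × 18% = 60.12 lb.
Elemental K = 60.12 × 0.8301 = 49.9056 lb per hectare.
Convert to per m²: 49.9056 × 0.0001 = 0.00499056 lb.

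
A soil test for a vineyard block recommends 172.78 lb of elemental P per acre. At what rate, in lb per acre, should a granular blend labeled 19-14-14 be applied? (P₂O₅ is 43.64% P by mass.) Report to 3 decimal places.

As P₂O₅: 172.78 / 0.4364 = 395.921 lb per acre.
Product per acre = 395.921 / 14% = 2828.0084 lb.

2828.008 lb of product per acre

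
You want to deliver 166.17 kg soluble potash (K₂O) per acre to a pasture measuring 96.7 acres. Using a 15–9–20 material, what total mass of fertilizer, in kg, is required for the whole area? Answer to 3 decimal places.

80343.195 kg

Product per acre = 166.17 / 20% = 830.85 kg.
Total product = 830.85 × 96.7 = 80343.195 kg.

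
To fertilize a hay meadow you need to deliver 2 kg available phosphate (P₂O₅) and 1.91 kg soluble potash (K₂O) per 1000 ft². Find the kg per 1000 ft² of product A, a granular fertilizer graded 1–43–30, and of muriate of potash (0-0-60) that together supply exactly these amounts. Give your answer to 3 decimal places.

Let a = kg of product A, b = kg of muriate of potash (per 1000 ft²).
P₂O₅: 0.43·a + 0·b = 2
K₂O: 0.3·a + 0.6·b = 1.91
Eliminate a: (row1) − 0.43/0.3·(row2) → -0.86·b = -0.737667, so b = 0.857752.
Back-substitute: a = (2 − 0·0.857752) / 0.43 = 4.65116.

4.651 kg product A, 0.858 kg muriate of potash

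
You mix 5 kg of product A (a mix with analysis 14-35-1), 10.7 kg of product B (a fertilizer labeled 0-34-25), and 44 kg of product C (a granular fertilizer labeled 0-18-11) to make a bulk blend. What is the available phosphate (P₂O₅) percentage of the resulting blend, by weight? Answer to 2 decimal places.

22.29% P₂O₅

Total mass = 5 + 10.7 + 44 = 59.7 kg.
P₂O₅ mass = 35%×5 + 34%×10.7 + 18%×44 = 13.308 kg.
% P₂O₅ = 13.308 / 59.7 = 22.2915%.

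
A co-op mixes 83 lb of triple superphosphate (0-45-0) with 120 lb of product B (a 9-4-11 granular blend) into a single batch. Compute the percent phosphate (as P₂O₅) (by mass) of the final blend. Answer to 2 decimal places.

Total mass = 83 + 120 = 203 lb.
P₂O₅ mass = 45%×83 + 4%×120 = 42.15 lb.
% P₂O₅ = 42.15 / 203 = 20.7635%.

20.76% P₂O₅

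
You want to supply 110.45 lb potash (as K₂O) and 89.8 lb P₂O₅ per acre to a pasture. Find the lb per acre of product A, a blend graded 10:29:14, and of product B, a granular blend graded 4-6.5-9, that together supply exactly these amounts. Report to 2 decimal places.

53.10 lb product A, 1144.62 lb product B

Let a = lb of product A, b = lb of product B (per acre).
K₂O: 0.14·a + 0.09·b = 110.45
P₂O₅: 0.29·a + 0.065·b = 89.8
Eliminate a: (row1) − 0.14/0.29·(row2) → 0.0586207·b = 67.0983, so b = 1144.618.
Back-substitute: a = (110.45 − 0.09·1144.618) / 0.14 = 53.1029.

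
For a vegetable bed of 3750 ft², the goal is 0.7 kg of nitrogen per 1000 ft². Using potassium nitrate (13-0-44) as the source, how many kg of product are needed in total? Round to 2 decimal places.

20.19 kg

Product per 1000 ft² = 0.7 / 13% = 5.38462 kg.
Total product = 5.38462 × 3750 / 1000 = 20.1923 kg.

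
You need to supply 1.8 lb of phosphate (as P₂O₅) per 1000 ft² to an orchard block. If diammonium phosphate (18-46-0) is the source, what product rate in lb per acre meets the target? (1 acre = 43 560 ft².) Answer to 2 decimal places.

Product per 1000 ft² = 1.8 / 46% = 3.91304 lb.
Convert to per acre: 3.91304 × 43.56 = 170.452 lb.

170.45 lb of product per acre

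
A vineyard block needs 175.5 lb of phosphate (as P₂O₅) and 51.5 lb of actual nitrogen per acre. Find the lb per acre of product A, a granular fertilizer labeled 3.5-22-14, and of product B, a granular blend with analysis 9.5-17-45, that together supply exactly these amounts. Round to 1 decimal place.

529.6 lb product A, 347.0 lb product B

With a, b = lb per acre of product A and product B:
P₂O₅: 0.22·a + 0.17·b = 175.5
N: 0.035·a + 0.095·b = 51.5
Eliminate a: (row1) − 0.22/0.035·(row2) → -0.427143·b = -148.214, so b = 346.99.
Back-substitute: a = (175.5 − 0.17·346.99) / 0.22 = 529.599.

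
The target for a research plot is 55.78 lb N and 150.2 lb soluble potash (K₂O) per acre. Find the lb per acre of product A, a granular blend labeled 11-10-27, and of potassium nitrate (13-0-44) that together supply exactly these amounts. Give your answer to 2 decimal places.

377.23 lb product A, 109.88 lb potassium nitrate

Let a = lb of product A, b = lb of potassium nitrate (per acre).
N: 0.11·a + 0.13·b = 55.78
K₂O: 0.27·a + 0.44·b = 150.2
Solving simultaneously: a = 377.233, b = 109.8797.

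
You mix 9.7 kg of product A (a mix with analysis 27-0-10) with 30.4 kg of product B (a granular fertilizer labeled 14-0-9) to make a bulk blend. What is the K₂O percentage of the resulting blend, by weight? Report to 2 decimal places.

Total mass = 9.7 + 30.4 = 40.1 kg.
K₂O mass = 10%×9.7 + 9%×30.4 = 3.706 kg.
% K₂O = 3.706 / 40.1 = 9.2419%.

9.24% K₂O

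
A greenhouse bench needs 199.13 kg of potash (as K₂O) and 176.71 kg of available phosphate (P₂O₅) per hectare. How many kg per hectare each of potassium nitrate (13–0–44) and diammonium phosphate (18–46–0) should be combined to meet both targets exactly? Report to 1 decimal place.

452.6 kg potassium nitrate, 384.2 kg diammonium phosphate

Let a = kg of potassium nitrate, b = kg of diammonium phosphate (per hectare).
K₂O: 0.44·a + 0·b = 199.13
P₂O₅: 0·a + 0.46·b = 176.71
Solving simultaneously: a = 452.568, b = 384.152.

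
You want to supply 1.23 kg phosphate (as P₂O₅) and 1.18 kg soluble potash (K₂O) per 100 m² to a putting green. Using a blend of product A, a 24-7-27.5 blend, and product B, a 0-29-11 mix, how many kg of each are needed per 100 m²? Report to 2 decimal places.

2.87 kg product A, 3.55 kg product B

With a, b = kg per 100 m² of product A and product B:
P₂O₅: 0.07·a + 0.29·b = 1.23
K₂O: 0.275·a + 0.11·b = 1.18
Solving simultaneously: a = 2.87162, b = 3.54823.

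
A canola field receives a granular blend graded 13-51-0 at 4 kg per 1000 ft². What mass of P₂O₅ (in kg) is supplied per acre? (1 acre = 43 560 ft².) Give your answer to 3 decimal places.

88.862 kg P₂O₅ per acre

P₂O₅ per 1000 ft² = 4 × 51% = 2.04 kg.
Convert to per acre: 2.04 × 43.56 = 88.8624 kg.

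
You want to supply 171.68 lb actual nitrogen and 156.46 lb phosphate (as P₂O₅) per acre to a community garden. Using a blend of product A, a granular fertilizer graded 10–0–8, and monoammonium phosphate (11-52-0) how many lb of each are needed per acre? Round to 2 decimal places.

Let a = lb of product A, b = lb of monoammonium phosphate (per acre).
N: 0.1·a + 0.11·b = 171.68
P₂O₅: 0·a + 0.52·b = 156.46
Solving simultaneously: a = 1385.827, b = 300.8846.

1385.83 lb product A, 300.88 lb monoammonium phosphate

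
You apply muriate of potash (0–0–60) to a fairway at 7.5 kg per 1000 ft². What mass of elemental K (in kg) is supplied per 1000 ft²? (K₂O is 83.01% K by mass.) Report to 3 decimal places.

3.735 kg K per thousand sq ft

K₂O per 1000 ft² = 7.5 × 60% = 4.5 kg.
Elemental K = 4.5 × 0.8301 = 3.73545 kg per 1000 ft².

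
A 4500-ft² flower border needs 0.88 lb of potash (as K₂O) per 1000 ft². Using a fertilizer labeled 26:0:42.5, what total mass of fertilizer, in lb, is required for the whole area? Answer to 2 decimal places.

Product per 1000 ft² = 0.88 / 42.5% = 2.07059 lb.
Total product = 2.07059 × 4500 / 1000 = 9.31765 lb.

9.32 lb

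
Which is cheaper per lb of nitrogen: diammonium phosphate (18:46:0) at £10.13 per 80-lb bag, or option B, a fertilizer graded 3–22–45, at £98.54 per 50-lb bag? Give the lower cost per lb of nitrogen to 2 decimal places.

diammonium phosphate: N per bag = 80 × 18% = 14.4 lb; cost = 10.13 / 14.4 = £0.7035/lb N.
option B: N per bag = 50 × 3% = 1.5 lb; cost = 98.54 / 1.5 = £65.6933/lb N.
diammonium phosphate is cheaper.

£0.70 per lb N (diammonium phosphate)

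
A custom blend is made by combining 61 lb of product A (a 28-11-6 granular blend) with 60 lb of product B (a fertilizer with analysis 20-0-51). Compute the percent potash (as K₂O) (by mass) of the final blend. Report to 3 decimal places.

Total mass = 61 + 60 = 121 lb.
K₂O mass = 6%×61 + 51%×60 = 34.26 lb.
% K₂O = 34.26 / 121 = 28.31405%.

28.314% K₂O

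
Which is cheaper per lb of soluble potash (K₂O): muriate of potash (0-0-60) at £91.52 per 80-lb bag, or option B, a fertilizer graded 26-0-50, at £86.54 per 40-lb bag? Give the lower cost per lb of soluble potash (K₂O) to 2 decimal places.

muriate of potash: K₂O per bag = 80 × 60% = 48 lb; cost = 91.52 / 48 = £1.9067/lb K₂O.
option B: K₂O per bag = 40 × 50% = 20 lb; cost = 86.54 / 20 = £4.3270/lb K₂O.
muriate of potash is cheaper.

£1.91 per lb K₂O (muriate of potash)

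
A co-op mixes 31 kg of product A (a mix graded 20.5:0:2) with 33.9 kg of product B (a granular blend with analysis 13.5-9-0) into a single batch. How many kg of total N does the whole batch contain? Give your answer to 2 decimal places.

10.93 kg N

N mass = 20.5%×31 + 13.5%×33.9 = 10.9315 kg.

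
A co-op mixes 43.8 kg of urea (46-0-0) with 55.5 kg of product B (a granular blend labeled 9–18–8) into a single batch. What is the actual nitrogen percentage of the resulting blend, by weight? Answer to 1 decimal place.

25.3% N

Total mass = 43.8 + 55.5 = 99.3 kg.
N mass = 46%×43.8 + 9%×55.5 = 25.143 kg.
% N = 25.143 / 99.3 = 25.3202%.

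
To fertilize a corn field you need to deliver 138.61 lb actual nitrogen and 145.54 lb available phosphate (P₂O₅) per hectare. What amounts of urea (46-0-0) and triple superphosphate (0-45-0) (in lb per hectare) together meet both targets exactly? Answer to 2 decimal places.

Let a = lb of urea, b = lb of triple superphosphate (per hectare).
N: 0.46·a + 0·b = 138.61
P₂O₅: 0·a + 0.45·b = 145.54
Solving simultaneously: a = 301.326, b = 323.422.

301.33 lb urea, 323.42 lb triple superphosphate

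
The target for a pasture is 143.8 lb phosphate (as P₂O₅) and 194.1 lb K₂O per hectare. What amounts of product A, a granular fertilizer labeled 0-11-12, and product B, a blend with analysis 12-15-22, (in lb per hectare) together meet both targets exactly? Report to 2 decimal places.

406.61 lb product A, 660.48 lb product B

With a, b = lb per hectare of product A and product B:
P₂O₅: 0.11·a + 0.15·b = 143.8
K₂O: 0.12·a + 0.22·b = 194.1
From row1: a = (143.8 − 0.15·b) / 0.11.
Into row2: 0.12·(143.8 − 0.15·b)/0.11 + 0.22·b = 194.1 → b = 660.484, a = 406.613.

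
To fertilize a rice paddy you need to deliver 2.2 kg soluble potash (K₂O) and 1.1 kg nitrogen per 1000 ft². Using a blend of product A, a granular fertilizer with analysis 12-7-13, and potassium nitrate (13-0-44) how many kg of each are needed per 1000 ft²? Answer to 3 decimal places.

5.515 kg product A, 3.370 kg potassium nitrate

With a, b = kg per 1000 ft² of product A and potassium nitrate:
K₂O: 0.13·a + 0.44·b = 2.2
N: 0.12·a + 0.13·b = 1.1
Eliminate a: (row1) − 0.13/0.12·(row2) → 0.299167·b = 1.00833, so b = 3.37047.
Back-substitute: a = (2.2 − 0.44·3.37047) / 0.13 = 5.51532.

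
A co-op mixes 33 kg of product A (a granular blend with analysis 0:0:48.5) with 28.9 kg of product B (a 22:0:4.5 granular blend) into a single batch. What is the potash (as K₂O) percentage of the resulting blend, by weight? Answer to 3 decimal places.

Total mass = 33 + 28.9 = 61.9 kg.
K₂O mass = 48.5%×33 + 4.5%×28.9 = 17.3055 kg.
% K₂O = 17.3055 / 61.9 = 27.9572%.

27.957% K₂O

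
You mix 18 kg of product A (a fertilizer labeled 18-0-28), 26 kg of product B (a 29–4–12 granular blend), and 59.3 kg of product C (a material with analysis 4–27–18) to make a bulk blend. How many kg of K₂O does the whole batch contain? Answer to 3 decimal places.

18.834 kg K₂O

K₂O mass = 28%×18 + 12%×26 + 18%×59.3 = 18.834 kg.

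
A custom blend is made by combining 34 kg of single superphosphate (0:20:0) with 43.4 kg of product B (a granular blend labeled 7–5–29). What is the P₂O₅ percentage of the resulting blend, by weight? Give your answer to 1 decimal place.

Total mass = 34 + 43.4 = 77.4 kg.
P₂O₅ mass = 20%×34 + 5%×43.4 = 8.97 kg.
% P₂O₅ = 8.97 / 77.4 = 11.5891%.

11.6% P₂O₅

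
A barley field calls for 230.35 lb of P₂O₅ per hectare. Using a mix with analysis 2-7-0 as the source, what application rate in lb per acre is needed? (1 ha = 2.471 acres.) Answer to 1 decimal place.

Product per hectare = 230.35 / 7% = 3290.71 lb.
Convert to per acre: 3290.71 × 0.404694 = 1331.73 lb.

1331.7 lb of product per acre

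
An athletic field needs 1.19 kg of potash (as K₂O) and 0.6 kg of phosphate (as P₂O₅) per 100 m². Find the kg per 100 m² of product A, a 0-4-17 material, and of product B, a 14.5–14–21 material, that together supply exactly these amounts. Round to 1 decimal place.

2.6 kg product A, 3.5 kg product B

Let a = kg of product A, b = kg of product B (per 100 m²).
K₂O: 0.17·a + 0.21·b = 1.19
P₂O₅: 0.04·a + 0.14·b = 0.6
From row1: a = (1.19 − 0.21·b) / 0.17.
Into row2: 0.04·(1.19 − 0.21·b)/0.17 + 0.14·b = 0.6 → b = 3.53247, a = 2.63636.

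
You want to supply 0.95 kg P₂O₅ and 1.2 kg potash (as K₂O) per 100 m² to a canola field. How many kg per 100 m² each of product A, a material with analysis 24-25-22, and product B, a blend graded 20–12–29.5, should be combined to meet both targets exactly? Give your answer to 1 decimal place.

Per-100 m² balance (a = product A, b = product B):
P₂O₅: 0.25·a + 0.12·b = 0.95
K₂O: 0.22·a + 0.295·b = 1.2
From row1: a = (0.95 − 0.12·b) / 0.25.
Into row2: 0.22·(0.95 − 0.12·b)/0.25 + 0.295·b = 1.2 → b = 1.92186, a = 2.87751.

2.9 kg product A, 1.9 kg product B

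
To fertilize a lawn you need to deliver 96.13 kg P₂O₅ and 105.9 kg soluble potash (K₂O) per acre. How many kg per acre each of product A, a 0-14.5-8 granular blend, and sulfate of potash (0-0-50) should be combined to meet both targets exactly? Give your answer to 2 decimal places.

662.97 kg product A, 105.73 kg sulfate of potash

With a, b = kg per acre of product A and sulfate of potash:
P₂O₅: 0.145·a + 0·b = 96.13
K₂O: 0.08·a + 0.5·b = 105.9
Solving simultaneously: a = 662.966, b = 105.726.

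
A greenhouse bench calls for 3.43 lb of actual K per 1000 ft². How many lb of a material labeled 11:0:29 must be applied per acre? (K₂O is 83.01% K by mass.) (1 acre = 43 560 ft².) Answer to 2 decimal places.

As K₂O: 3.43 / 0.8301 = 4.13203 lb per 1000 ft².
Product per 1000 ft² = 4.13203 / 29% = 14.2484 lb.
Convert to per acre: 14.2484 × 43.56 = 620.6597 lb.

620.66 lb of product per acre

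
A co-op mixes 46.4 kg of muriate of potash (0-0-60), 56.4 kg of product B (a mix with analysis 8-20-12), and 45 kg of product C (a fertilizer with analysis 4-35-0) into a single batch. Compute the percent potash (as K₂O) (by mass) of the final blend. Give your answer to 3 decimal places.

Total mass = 46.4 + 56.4 + 45 = 147.8 kg.
K₂O mass = 60%×46.4 + 12%×56.4 + 0%×45 = 34.608 kg.
% K₂O = 34.608 / 147.8 = 23.4154%.

23.415% K₂O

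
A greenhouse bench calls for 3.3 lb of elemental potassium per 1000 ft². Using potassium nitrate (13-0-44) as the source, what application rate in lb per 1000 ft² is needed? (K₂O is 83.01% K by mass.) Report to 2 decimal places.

9.04 lb of product per thousand sq ft

As K₂O: 3.3 / 0.8301 = 3.97542 lb per 1000 ft².
Product per 1000 ft² = 3.97542 / 44% = 9.03506 lb.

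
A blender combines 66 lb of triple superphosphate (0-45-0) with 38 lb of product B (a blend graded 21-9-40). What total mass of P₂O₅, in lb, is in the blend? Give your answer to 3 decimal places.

33.120 lb P₂O₅

P₂O₅ mass = 45%×66 + 9%×38 = 33.12 lb.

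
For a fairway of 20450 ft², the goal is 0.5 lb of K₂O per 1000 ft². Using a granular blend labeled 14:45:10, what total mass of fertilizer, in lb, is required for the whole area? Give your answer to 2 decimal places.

102.25 lb

Product per 1000 ft² = 0.5 / 10% = 5 lb.
Total product = 5 × 20450 / 1000 = 102.25 lb.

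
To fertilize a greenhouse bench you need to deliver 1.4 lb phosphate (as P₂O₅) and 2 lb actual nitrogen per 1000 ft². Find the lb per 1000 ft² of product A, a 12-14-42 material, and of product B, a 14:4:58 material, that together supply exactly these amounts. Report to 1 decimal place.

With a, b = lb per 1000 ft² of product A and product B:
P₂O₅: 0.14·a + 0.04·b = 1.4
N: 0.12·a + 0.14·b = 2
From row1: a = (1.4 − 0.04·b) / 0.14.
Into row2: 0.12·(1.4 − 0.04·b)/0.14 + 0.14·b = 2 → b = 7.56757, a = 7.83784.

7.8 lb product A, 7.6 lb product B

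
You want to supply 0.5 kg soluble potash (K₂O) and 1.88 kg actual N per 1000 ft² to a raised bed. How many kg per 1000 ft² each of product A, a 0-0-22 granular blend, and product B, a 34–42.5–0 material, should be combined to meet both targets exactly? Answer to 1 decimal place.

With a, b = kg per 1000 ft² of product A and product B:
K₂O: 0.22·a + 0·b = 0.5
N: 0·a + 0.34·b = 1.88
Solving simultaneously: a = 2.27273, b = 5.52941.

2.3 kg product A, 5.5 kg product B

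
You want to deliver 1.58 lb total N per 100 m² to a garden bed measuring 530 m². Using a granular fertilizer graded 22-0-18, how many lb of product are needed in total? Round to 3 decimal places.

Product per 100 m² = 1.58 / 22% = 7.18182 lb.
Total product = 7.18182 × 530 / 100 = 38.0636 lb.

38.064 lb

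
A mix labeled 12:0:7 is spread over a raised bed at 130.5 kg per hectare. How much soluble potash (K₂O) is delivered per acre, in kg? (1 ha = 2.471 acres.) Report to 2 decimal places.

K₂O per hectare = 130.5 × 7% = 9.135 kg.
Convert to per acre: 9.135 × 0.404694 = 3.69688 kg.

3.70 kg K₂O per acre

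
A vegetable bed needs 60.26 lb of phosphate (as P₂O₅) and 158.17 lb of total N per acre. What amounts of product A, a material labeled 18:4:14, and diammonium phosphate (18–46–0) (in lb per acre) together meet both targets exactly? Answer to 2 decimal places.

With a, b = lb per acre of product A and diammonium phosphate:
P₂O₅: 0.04·a + 0.46·b = 60.26
N: 0.18·a + 0.18·b = 158.17
Solving simultaneously: a = 818.934, b = 59.7884.

818.93 lb product A, 59.79 lb diammonium phosphate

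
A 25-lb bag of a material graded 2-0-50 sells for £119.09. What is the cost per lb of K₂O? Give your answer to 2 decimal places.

£9.53 per lb K₂O

K₂O in bag = 25 × 50% = 12.5 lb.
Cost per lb K₂O = £119.09 / 12.5 = £9.5272.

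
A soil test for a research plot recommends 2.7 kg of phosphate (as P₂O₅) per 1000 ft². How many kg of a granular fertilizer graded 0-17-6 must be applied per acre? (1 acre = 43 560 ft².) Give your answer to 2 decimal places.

691.84 kg of product per acre

Product per 1000 ft² = 2.7 / 17% = 15.8824 kg.
Convert to per acre: 15.8824 × 43.56 = 691.835 kg.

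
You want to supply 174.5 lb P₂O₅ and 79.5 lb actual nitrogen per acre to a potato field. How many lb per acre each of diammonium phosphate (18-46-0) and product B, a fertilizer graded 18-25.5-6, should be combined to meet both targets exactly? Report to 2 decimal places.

301.83 lb diammonium phosphate, 139.84 lb product B

Per-acre balance (a = diammonium phosphate, b = product B):
P₂O₅: 0.46·a + 0.255·b = 174.5
N: 0.18·a + 0.18·b = 79.5
Solving simultaneously: a = 301.829, b = 139.837.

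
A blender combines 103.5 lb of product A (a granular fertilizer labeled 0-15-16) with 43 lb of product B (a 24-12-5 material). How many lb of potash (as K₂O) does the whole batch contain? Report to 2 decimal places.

K₂O mass = 16%×103.5 + 5%×43 = 18.71 lb.

18.71 lb K₂O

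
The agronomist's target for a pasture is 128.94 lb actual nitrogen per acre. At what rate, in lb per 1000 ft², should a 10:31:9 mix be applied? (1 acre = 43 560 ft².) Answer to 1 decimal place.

Product per acre = 128.94 / 10% = 1289.4 lb.
Convert to per 1000 ft²: 1289.4 × 0.0229568 = 29.6006 lb.

29.6 lb of product per thousand sq ft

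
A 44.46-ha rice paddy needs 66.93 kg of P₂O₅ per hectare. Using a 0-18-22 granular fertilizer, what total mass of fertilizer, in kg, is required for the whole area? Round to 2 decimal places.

16531.71 kg

Product per hectare = 66.93 / 18% = 371.833 kg.
Total product = 371.833 × 44.46 = 16531.71 kg.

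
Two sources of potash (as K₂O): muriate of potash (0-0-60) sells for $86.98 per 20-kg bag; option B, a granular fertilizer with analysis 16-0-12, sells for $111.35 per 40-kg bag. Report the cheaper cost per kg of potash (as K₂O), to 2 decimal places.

muriate of potash: K₂O per bag = 20 × 60% = 12 kg; cost = 86.98 / 12 = $7.2483/kg K₂O.
option B: K₂O per bag = 40 × 12% = 4.8 kg; cost = 111.35 / 4.8 = $23.1979/kg K₂O.
muriate of potash is cheaper.

$7.25 per kg K₂O (muriate of potash)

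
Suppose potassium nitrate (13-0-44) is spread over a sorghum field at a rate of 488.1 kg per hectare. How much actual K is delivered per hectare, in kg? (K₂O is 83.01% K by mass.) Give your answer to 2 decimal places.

178.28 kg K per hectare

K₂O per hectare = 488.1 × 44% = 214.764 kg.
Elemental K = 214.764 × 0.8301 = 178.276 kg per hectare.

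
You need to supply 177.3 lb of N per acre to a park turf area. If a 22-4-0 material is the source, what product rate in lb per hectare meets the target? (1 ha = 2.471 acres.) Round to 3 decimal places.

Product per acre = 177.3 / 22% = 805.909 lb.
Convert to per hectare: 805.909 × 2.471 = 1991.4014 lb.

1991.401 lb of product per hectare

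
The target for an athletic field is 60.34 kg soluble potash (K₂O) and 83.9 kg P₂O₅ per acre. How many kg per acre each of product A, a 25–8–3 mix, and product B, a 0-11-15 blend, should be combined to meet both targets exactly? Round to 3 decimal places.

683.632 kg product A, 265.540 kg product B

With a, b = kg per acre of product A and product B:
K₂O: 0.03·a + 0.15·b = 60.34
P₂O₅: 0.08·a + 0.11·b = 83.9
Solving simultaneously: a = 683.6322, b = 265.5402.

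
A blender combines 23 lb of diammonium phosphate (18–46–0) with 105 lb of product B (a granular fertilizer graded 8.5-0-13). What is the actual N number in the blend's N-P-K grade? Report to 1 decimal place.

Total mass = 23 + 105 = 128 lb.
N mass = 18%×23 + 8.5%×105 = 13.065 lb.
% N = 13.065 / 128 = 10.207%.

10.2% N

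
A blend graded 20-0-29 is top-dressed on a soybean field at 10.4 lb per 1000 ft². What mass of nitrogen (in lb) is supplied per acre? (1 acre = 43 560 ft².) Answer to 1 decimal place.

90.6 lb N per acre

nitrogen per 1000 ft² = 10.4 × 20% = 2.08 lb.
Convert to per acre: 2.08 × 43.56 = 90.6048 lb.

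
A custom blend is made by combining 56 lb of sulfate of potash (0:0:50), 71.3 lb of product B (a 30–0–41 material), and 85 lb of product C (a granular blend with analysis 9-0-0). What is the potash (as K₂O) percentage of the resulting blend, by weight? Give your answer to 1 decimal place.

Total mass = 56 + 71.3 + 85 = 212.3 lb.
K₂O mass = 50%×56 + 41%×71.3 + 0%×85 = 57.233 lb.
% K₂O = 57.233 / 212.3 = 26.9585%.

27.0% K₂O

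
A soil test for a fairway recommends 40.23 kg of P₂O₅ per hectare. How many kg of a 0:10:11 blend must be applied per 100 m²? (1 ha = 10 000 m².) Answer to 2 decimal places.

Product per hectare = 40.23 / 10% = 402.3 kg.
Convert to per 100 m²: 402.3 × 0.01 = 4.023 kg.

4.02 kg of product per hundred sq m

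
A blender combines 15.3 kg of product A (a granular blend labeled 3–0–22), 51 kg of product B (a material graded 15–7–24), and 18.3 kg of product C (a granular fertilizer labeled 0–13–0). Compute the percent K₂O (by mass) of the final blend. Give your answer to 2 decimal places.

18.45% K₂O

Total mass = 15.3 + 51 + 18.3 = 84.6 kg.
K₂O mass = 22%×15.3 + 24%×51 + 0%×18.3 = 15.606 kg.
% K₂O = 15.606 / 84.6 = 18.4468%.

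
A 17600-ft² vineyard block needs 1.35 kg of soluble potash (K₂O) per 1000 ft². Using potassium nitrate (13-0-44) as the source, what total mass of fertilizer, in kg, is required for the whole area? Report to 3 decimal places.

54.000 kg

Product per 1000 ft² = 1.35 / 44% = 3.06818 kg.
Total product = 3.06818 × 17600 / 1000 = 54 kg.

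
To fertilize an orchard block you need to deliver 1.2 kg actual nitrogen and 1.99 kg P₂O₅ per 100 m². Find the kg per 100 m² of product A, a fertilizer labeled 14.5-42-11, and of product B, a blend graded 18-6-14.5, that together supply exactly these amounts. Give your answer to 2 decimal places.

4.28 kg product A, 3.22 kg product B

With a, b = kg per 100 m² of product A and product B:
N: 0.145·a + 0.18·b = 1.2
P₂O₅: 0.42·a + 0.06·b = 1.99
Solving simultaneously: a = 4.27803, b = 3.22048.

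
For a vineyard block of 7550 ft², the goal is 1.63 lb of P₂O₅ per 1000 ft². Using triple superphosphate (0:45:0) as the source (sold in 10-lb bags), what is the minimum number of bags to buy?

Product per 1000 ft² = 1.63 / 45% = 3.62222 lb.
Total product = 3.62222 × 7550 / 1000 = 27.3478 lb.
Bags = ⌈27.3478 / 10⌉ = 3.

3 bags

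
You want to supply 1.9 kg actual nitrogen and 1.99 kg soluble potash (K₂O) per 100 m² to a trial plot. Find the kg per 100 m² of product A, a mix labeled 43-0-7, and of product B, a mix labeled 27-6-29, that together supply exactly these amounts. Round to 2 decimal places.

0.13 kg product A, 6.83 kg product B

Let a = kg of product A, b = kg of product B (per 100 m²).
N: 0.43·a + 0.27·b = 1.9
K₂O: 0.07·a + 0.29·b = 1.99
Solving simultaneously: a = 0.12949, b = 6.83081.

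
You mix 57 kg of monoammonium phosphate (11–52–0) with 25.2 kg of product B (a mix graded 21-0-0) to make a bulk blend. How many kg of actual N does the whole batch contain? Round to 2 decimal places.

11.56 kg N

N mass = 11%×57 + 21%×25.2 = 11.562 kg.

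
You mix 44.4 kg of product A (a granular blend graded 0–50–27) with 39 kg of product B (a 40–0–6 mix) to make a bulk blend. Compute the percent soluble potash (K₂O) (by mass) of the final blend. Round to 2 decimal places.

17.18% K₂O

Total mass = 44.4 + 39 = 83.4 kg.
K₂O mass = 27%×44.4 + 6%×39 = 14.328 kg.
% K₂O = 14.328 / 83.4 = 17.1799%.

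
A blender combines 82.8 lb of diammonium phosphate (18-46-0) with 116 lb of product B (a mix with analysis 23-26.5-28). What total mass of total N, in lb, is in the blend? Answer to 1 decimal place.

N mass = 18%×82.8 + 23%×116 = 41.584 lb.

41.6 lb N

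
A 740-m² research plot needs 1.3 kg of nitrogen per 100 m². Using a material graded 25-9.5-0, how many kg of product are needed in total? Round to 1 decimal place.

Product per 100 m² = 1.3 / 25% = 5.2 kg.
Total product = 5.2 × 740 / 100 = 38.48 kg.

38.5 kg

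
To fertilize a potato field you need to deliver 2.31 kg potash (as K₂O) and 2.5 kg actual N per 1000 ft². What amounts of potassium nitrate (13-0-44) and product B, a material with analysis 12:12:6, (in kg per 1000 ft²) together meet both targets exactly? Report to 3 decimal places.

2.827 kg potassium nitrate, 17.771 kg product B

With a, b = kg per 1000 ft² of potassium nitrate and product B:
K₂O: 0.44·a + 0.06·b = 2.31
N: 0.13·a + 0.12·b = 2.5
From row1: a = (2.31 − 0.06·b) / 0.44.
Into row2: 0.13·(2.31 − 0.06·b)/0.44 + 0.12·b = 2.5 → b = 17.7711, a = 2.82667.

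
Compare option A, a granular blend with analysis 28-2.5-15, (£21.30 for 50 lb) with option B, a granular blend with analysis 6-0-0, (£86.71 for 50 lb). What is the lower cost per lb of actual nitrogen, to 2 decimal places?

£1.52 per lb N (option A)

option A: N per bag = 50 × 28% = 14 lb; cost = 21.30 / 14 = £1.5214/lb N.
option B: N per bag = 50 × 6% = 3 lb; cost = 86.71 / 3 = £28.9033/lb N.
option A is cheaper.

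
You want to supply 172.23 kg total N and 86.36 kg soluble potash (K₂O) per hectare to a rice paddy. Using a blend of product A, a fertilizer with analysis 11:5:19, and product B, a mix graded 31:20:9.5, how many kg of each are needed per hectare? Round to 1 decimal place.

214.9 kg product A, 479.3 kg product B

Per-hectare balance (a = product A, b = product B):
N: 0.11·a + 0.31·b = 172.23
K₂O: 0.19·a + 0.095·b = 86.36
Eliminate b: (row1) − 0.31/0.095·(row2) → -0.51·a = -109.576, so a = 214.856.
Then b = (86.36 − 0.19·214.856) / 0.095 = 479.342.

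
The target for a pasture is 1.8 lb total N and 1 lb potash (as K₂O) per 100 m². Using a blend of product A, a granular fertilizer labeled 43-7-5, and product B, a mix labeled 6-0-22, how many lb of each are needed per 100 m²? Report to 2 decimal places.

3.67 lb product A, 3.71 lb product B

Per-100 m² balance (a = product A, b = product B):
N: 0.43·a + 0.06·b = 1.8
K₂O: 0.05·a + 0.22·b = 1
Solving simultaneously: a = 3.66812, b = 3.71179.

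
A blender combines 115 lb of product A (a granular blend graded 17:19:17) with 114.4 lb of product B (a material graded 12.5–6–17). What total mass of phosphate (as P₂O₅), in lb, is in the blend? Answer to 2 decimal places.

P₂O₅ mass = 19%×115 + 6%×114.4 = 28.714 lb.

28.71 lb P₂O₅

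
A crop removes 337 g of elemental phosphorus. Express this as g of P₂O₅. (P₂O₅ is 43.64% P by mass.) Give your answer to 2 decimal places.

P₂O₅ = 337 / 0.4364 = 772.227 g.

772.23 g P₂O₅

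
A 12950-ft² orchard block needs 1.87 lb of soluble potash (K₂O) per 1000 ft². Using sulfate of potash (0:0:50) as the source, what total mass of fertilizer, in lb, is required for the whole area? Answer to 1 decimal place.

Product per 1000 ft² = 1.87 / 50% = 3.74 lb.
Total product = 3.74 × 12950 / 1000 = 48.433 lb.

48.4 lb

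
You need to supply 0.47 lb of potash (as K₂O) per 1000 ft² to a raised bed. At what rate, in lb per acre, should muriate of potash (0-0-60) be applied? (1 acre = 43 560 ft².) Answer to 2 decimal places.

34.12 lb of product per acre

Product per 1000 ft² = 0.47 / 60% = 0.783333 lb.
Convert to per acre: 0.783333 × 43.56 = 34.122 lb.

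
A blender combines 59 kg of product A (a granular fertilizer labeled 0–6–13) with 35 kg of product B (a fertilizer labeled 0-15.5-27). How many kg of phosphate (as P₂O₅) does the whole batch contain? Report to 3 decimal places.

8.965 kg P₂O₅

P₂O₅ mass = 6%×59 + 15.5%×35 = 8.965 kg.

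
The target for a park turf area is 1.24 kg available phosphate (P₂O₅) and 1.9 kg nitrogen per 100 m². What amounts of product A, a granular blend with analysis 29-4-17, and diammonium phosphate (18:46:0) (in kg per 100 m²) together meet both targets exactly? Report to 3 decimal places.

Let a = kg of product A, b = kg of diammonium phosphate (per 100 m²).
P₂O₅: 0.04·a + 0.46·b = 1.24
N: 0.29·a + 0.18·b = 1.9
Solving simultaneously: a = 5.15689, b = 2.24723.

5.157 kg product A, 2.247 kg diammonium phosphate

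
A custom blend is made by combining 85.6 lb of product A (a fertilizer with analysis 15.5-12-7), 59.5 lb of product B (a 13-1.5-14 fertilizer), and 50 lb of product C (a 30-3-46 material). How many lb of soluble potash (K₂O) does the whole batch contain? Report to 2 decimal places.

K₂O mass = 7%×85.6 + 14%×59.5 + 46%×50 = 37.322 lb.

37.32 lb K₂O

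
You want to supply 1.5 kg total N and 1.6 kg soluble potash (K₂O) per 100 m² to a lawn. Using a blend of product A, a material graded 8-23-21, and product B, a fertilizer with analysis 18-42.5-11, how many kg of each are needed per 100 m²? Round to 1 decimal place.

With a, b = kg per 100 m² of product A and product B:
N: 0.08·a + 0.18·b = 1.5
K₂O: 0.21·a + 0.11·b = 1.6
Eliminate b: (row1) − 0.18/0.11·(row2) → -0.263636·a = -1.11818, so a = 4.24138.
Then b = (1.6 − 0.21·4.24138) / 0.11 = 6.44828.

4.2 kg product A, 6.4 kg product B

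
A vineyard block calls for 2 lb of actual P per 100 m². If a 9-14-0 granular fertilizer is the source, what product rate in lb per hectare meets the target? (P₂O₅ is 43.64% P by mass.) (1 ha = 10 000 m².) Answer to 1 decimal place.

As P₂O₅: 2 / 0.4364 = 4.58295 lb per 100 m².
Product per 100 m² = 4.58295 / 14% = 32.7354 lb.
Convert to per hectare: 32.7354 × 100 = 3273.54 lb.

3273.5 lb of product per hectare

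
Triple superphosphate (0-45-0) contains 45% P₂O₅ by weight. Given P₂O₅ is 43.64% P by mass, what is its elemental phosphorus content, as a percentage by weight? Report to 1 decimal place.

%P = 45 × 0.4364 = 19.638%.

19.6% P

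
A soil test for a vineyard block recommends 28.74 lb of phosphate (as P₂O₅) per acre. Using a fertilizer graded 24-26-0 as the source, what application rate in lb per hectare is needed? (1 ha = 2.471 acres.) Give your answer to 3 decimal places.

273.141 lb of product per hectare

Product per acre = 28.74 / 26% = 110.538 lb.
Convert to per hectare: 110.538 × 2.471 = 273.1405 lb.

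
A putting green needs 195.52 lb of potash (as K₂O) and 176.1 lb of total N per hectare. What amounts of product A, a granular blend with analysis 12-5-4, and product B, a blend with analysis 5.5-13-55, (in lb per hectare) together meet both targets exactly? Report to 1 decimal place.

1349.6 lb product A, 257.3 lb product B

Per-hectare balance (a = product A, b = product B):
K₂O: 0.04·a + 0.55·b = 195.52
N: 0.12·a + 0.055·b = 176.1
Solving simultaneously: a = 1349.55, b = 257.342.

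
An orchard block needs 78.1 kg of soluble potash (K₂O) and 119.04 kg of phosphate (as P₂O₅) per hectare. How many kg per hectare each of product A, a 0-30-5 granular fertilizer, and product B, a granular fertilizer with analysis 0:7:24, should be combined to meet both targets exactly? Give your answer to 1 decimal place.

337.3 kg product A, 255.2 kg product B

Let a = kg of product A, b = kg of product B (per hectare).
K₂O: 0.05·a + 0.24·b = 78.1
P₂O₅: 0.3·a + 0.07·b = 119.04
Eliminate a: (row1) − 0.05/0.3·(row2) → 0.228333·b = 58.26, so b = 255.153.
Back-substitute: a = (78.1 − 0.24·255.153) / 0.05 = 337.264.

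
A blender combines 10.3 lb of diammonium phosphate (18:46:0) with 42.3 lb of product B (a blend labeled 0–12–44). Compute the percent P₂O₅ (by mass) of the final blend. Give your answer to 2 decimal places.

Total mass = 10.3 + 42.3 = 52.6 lb.
P₂O₅ mass = 46%×10.3 + 12%×42.3 = 9.814 lb.
% P₂O₅ = 9.814 / 52.6 = 18.6578%.

18.66% P₂O₅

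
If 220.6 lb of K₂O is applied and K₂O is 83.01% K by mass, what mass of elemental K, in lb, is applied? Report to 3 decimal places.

K = 220.6 × 0.8301 = 183.1201 lb.

183.120 lb K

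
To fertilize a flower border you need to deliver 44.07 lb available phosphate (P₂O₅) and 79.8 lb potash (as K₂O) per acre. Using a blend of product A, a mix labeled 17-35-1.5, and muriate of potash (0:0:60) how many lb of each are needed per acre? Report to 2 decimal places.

125.91 lb product A, 129.85 lb muriate of potash

Let a = lb of product A, b = lb of muriate of potash (per acre).
P₂O₅: 0.35·a + 0·b = 44.07
K₂O: 0.015·a + 0.6·b = 79.8
Eliminate b: (row1) − 0/0.6·(row2) → 0.35·a = 44.07, so a = 125.914.
Then b = (79.8 − 0.015·125.914) / 0.6 = 129.852.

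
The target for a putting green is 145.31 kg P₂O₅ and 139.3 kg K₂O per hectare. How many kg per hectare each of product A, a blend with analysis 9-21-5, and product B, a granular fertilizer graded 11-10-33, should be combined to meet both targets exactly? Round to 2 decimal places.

529.12 kg product A, 341.95 kg product B

With a, b = kg per hectare of product A and product B:
P₂O₅: 0.21·a + 0.1·b = 145.31
K₂O: 0.05·a + 0.33·b = 139.3
Eliminate b: (row1) − 0.1/0.33·(row2) → 0.194848·a = 103.098, so a = 529.118.
Then b = (139.3 − 0.05·529.118) / 0.33 = 341.952.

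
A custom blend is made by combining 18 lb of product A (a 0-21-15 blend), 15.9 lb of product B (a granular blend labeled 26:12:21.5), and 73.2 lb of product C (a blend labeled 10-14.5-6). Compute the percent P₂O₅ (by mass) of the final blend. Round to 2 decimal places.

Total mass = 18 + 15.9 + 73.2 = 107.1 lb.
P₂O₅ mass = 21%×18 + 12%×15.9 + 14.5%×73.2 = 16.302 lb.
% P₂O₅ = 16.302 / 107.1 = 15.2213%.

15.22% P₂O₅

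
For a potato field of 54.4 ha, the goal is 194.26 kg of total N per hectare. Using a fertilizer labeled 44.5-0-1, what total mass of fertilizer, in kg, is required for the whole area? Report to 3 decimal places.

23747.739 kg

Product per hectare = 194.26 / 44.5% = 436.539 kg.
Total product = 436.539 × 54.4 = 23747.7393 kg.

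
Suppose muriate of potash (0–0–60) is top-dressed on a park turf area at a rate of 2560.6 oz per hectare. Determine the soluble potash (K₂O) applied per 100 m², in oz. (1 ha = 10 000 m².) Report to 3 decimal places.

15.364 oz K₂O per hundred sq m

K₂O per hectare = 2560.6 × 60% = 1536.36 oz.
Convert to per 100 m²: 1536.36 × 0.01 = 15.3636 oz.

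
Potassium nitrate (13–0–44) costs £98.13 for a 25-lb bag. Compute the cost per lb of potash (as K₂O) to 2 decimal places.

£8.92 per lb K₂O

K₂O in bag = 25 × 44% = 11 lb.
Cost per lb K₂O = £98.13 / 11 = £8.9209.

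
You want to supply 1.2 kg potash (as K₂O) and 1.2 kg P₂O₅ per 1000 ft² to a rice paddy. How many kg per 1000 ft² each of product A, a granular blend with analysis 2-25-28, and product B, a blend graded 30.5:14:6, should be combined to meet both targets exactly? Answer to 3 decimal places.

3.967 kg product A, 1.488 kg product B

With a, b = kg per 1000 ft² of product A and product B:
K₂O: 0.28·a + 0.06·b = 1.2
P₂O₅: 0.25·a + 0.14·b = 1.2
Eliminate b: (row1) − 0.06/0.14·(row2) → 0.172857·a = 0.685714, so a = 3.96694.
Then b = (1.2 − 0.25·3.96694) / 0.14 = 1.4876.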